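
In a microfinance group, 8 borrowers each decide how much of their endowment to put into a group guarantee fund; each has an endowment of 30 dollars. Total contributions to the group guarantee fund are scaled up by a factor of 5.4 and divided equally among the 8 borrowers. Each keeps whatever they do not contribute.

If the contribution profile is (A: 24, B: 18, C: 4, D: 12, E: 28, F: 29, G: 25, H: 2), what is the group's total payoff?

864.80 dollars

Total contributed: 24 + 18 + 4 + 12 + 28 + 29 + 25 + 2 = 142; total kept: 8 × 30 − 142 = 98.
The group guarantee fund pays out 5.4 × 142 = 766.80 in aggregate.
Group total = 98 + 766.80 = 864.80.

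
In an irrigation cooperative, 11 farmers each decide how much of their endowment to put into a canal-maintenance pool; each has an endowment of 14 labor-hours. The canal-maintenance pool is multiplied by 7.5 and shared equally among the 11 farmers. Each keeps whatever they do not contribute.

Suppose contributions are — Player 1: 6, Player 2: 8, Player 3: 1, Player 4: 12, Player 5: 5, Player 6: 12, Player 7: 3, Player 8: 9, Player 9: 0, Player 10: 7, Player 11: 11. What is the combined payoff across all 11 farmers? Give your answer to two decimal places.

Total contributed: 6 + 8 + 1 + 12 + 5 + 12 + 3 + 9 + 0 + 7 + 11 = 74; total kept: 11 × 14 − 74 = 80.
The canal-maintenance pool pays out 7.5 × 74 = 555.00 in aggregate.
Group total = 80 + 555.00 = 635.00.

635.00 labor-hours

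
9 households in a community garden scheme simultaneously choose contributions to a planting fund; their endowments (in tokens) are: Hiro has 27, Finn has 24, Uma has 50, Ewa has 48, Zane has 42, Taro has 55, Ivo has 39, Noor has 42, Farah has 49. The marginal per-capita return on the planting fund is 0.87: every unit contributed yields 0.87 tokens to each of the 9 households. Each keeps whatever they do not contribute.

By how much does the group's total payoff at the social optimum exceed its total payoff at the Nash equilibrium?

2568.08 tokens

The private return per contributed unit is 0.87 < 1 for everyone, so the Nash equilibrium is zero contribution and the group total is Σ E_j = 27 + 24 + 50 + 48 + 42 + 55 + 39 + 42 + 49 = 376.
Each contributed unit returns 7.830 to the group, so the social optimum is full contribution by everyone: group total = 7.830 × 376 = 2944.08.
Efficiency loss = (7.830 − 1) × 376 = 2568.08.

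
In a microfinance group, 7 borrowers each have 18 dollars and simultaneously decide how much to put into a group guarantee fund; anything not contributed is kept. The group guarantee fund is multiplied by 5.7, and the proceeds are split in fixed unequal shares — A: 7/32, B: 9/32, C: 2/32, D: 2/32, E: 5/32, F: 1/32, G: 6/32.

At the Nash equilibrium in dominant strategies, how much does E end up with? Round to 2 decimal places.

For player j, contributing a unit is worthwhile iff 5.7 × (j's share) ≥ 1, i.e. iff j's share is at least 0.1754.
A, B and G clear that bar, contributing 18 each; the remaining 4 contribute 0. Total contributed: 54.
E keeps 18 and receives 5.7 × 54 × 5/32 = 48.09 from the group guarantee fund, for a payoff of 66.09.

66.09 dollars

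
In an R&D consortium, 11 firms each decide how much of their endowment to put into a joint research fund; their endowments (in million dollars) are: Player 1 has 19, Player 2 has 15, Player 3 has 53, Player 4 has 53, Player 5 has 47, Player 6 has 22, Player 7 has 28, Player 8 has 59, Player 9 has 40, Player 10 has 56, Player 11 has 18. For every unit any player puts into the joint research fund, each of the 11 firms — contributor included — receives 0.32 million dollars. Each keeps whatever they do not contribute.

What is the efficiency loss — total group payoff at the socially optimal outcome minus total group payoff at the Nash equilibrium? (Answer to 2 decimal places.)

The private return per contributed unit is 0.32 < 1 for everyone, so the Nash equilibrium is zero contribution and the group total is Σ E_j = 19 + 15 + 53 + 53 + 47 + 22 + 28 + 59 + 40 + 56 + 18 = 410.
Each contributed unit returns 3.520 to the group, so the social optimum is full contribution by everyone: group total = 3.520 × 410 = 1443.20.
Efficiency loss = (3.520 − 1) × 410 = 1033.20.

1033.20 million dollars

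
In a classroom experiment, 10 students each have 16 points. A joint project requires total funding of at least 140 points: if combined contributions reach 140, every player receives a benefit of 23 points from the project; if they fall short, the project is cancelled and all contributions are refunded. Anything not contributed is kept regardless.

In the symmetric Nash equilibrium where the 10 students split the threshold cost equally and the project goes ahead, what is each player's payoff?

25 points

Equal share of the threshold: 140/10 = 14.
At this profile no one gains by cutting their contribution: any cut drops the total below 140, the project is cancelled, contributions are refunded, and the deviator ends with 16, which is less than 16 − 14 + 23 = 25. Contributing more than 14 just wastes the excess. So contributing exactly 14 is a best response.
Each player's payoff: 16 − 14 + 23 = 25.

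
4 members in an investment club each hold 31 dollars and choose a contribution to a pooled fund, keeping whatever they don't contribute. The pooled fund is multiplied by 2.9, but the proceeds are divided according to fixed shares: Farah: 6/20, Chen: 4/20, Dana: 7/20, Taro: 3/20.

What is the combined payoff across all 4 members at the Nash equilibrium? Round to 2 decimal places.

182.90 dollars

For player j, contributing a unit is worthwhile iff 2.9 × (j's share) ≥ 1, i.e. iff j's share is at least 0.3448.
Only Dana (7/20) clears that bar, contributing 31; the remaining 3 contribute 0. Total contributed: 31.
The pooled fund pays out 2.9 × 31 = 89.90 in total (split across the unequal shares, but the aggregate is all that matters for the group sum).
The 3 free-riders keep 31 each, adding 93. Group total = 93 + 89.90 = 182.90.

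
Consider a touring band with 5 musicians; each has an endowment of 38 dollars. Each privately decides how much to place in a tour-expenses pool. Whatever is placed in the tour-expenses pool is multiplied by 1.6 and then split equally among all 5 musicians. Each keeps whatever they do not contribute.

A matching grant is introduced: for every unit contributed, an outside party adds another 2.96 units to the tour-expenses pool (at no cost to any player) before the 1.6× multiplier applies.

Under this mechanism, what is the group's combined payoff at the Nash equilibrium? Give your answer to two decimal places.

Under the mechanism each unit contributed yields 1.6 × 3.96 / 5 = 1.2672 back to its contributor per unit of net cost, which exceeds 1, making full contribution the dominant choice for everyone.
So the Nash equilibrium is full contribution by all 5; the group earns 1.6 × 3.96 × 190 = 1203.84.

1203.84 dollars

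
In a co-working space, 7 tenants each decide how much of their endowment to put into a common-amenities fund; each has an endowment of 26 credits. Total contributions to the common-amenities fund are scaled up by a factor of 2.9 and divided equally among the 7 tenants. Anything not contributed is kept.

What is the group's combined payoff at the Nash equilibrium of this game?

182.00 credits

Each contributed unit returns 2.9/7 = 0.4143 to its contributor — below 1 — so contributing 0 is dominant for every player. At the Nash equilibrium everyone keeps their 26, and the group total is 7 × 26 = 182.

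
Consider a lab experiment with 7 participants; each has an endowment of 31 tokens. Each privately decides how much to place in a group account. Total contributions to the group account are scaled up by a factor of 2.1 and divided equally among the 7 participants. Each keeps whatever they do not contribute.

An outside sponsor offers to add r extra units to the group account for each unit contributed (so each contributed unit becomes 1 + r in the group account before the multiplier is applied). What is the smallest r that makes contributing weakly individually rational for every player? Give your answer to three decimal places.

With matching at rate r, one contributed unit becomes (1 + r) in the group account and returns 2.1 × (1 + r) / 7 to the contributor.
Setting this equal to 1: 1 + r = 7/2.1 = 3.3333.
So the minimum matching rate is r = 3.3333 − 1 = 2.333.

2.333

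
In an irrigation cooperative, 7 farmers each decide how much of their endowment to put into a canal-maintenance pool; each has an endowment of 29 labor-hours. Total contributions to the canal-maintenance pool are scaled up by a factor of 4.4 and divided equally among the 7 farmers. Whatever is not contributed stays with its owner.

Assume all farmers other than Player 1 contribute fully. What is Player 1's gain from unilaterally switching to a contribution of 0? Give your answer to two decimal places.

10.77 labor-hours

Switching from a contribution of 29 to 0 lets Player 1 keep an extra 29 labor-hours, but lowers the canal-maintenance pool by 29, which costs Player 1 their own share of that drop: 4.4/7 × 29 = 18.23.
Net gain = 29 − 18.23 = 10.77. The private return per contributed unit (0.6286) is below 1, so free-riding is indeed the best response regardless of what the others do.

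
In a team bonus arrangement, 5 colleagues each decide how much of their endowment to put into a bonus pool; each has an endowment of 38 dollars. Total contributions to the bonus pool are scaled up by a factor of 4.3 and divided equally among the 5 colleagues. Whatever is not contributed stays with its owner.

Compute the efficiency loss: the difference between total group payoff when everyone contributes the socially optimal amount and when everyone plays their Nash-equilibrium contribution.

Each contributed unit returns 4.3/5 = 0.8600 to its contributor — below 1 — so contributing 0 is dominant for every player. At the Nash equilibrium everyone keeps their 38, and the group total is 5 × 38 = 190.
Each contributed unit returns 4.300 to the group as a whole (0.8600 to each of 5 players), which exceeds 1, so the social optimum is full contribution: group total = 4.300 × 190 = 817.00.
Efficiency loss = 817.00 − 190 = 627.00.

627.00 dollars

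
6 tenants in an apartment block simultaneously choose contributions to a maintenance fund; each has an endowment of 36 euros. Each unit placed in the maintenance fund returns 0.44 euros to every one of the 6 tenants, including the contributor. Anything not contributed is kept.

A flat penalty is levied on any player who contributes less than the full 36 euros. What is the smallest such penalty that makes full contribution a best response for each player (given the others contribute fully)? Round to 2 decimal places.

Given the others contribute fully, the best deviation is to contribute 0 (any partial contribution still incurs the fine and gives up units whose private return 0.44 is below 1).
Deviating from 36 to 0 saves 36 euros but forfeits the deviator's share of the drop in the maintenance fund: 0.44 × 36 = 15.84.
So the deviation gain is 36 − 15.84 = 20.16, and the fine must be at least 20.16 euros to wipe it out.

20.16 euros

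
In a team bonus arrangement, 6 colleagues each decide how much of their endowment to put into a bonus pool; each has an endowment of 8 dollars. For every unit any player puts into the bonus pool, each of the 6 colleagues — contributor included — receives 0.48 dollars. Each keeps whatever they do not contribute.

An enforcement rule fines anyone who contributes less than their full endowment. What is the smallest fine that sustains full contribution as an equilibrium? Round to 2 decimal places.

4.16 dollars

Given the others contribute fully, the best deviation is to contribute 0 (any partial contribution still incurs the fine and gives up units whose private return 0.48 is below 1).
Deviating from 8 to 0 saves 8 dollars but forfeits the deviator's share of the drop in the bonus pool: 0.48 × 8 = 3.84.
So the deviation gain is 8 − 3.84 = 4.16, and the fine must be at least 4.16 dollars to wipe it out.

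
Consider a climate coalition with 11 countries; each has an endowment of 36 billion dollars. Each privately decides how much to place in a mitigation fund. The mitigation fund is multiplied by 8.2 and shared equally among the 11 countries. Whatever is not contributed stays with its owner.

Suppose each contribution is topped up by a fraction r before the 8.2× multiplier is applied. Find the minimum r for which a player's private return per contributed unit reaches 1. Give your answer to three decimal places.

With matching at rate r, one contributed unit becomes (1 + r) in the mitigation fund and returns 8.2 × (1 + r) / 11 to the contributor.
Setting this equal to 1: 1 + r = 11/8.2 = 1.3415.
So the minimum matching rate is r = 1.3415 − 1 = 0.341.

0.341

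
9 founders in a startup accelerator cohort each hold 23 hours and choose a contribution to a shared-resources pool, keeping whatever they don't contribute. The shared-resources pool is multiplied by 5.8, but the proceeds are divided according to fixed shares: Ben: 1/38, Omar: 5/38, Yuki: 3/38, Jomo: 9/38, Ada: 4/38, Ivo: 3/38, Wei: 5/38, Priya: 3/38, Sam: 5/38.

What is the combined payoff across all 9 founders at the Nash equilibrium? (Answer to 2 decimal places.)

For player j, contributing a unit is worthwhile iff 5.8 × (j's share) ≥ 1, i.e. iff j's share is at least 0.1724.
Jomo alone (share 9/38) is above the threshold, contributing 23; the remaining 8 contribute 0. Total contributed: 23.
The shared-resources pool pays out 5.8 × 23 = 133.40 in total (split across the unequal shares, but the aggregate is all that matters for the group sum).
The 8 free-riders keep 23 each, adding 184. Group total = 184 + 133.40 = 317.40.

317.40 hours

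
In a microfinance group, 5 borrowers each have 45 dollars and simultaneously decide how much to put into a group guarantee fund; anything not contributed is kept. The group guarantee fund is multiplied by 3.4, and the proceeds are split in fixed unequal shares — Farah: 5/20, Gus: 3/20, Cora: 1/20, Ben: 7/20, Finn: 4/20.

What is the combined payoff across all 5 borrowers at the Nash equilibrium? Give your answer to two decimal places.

333.00 dollars

A player with share s gets back 3.4·s per unit contributed, so full contribution is dominant for anyone with s > 1/3.4 = 0.2941 and zero contribution is dominant for anyone below.
Ben alone (share 7/20) is above the threshold, contributing 45; the remaining 4 contribute 0. Total contributed: 45.
The group guarantee fund pays out 3.4 × 45 = 153.00 in total (split across the unequal shares, but the aggregate is all that matters for the group sum).
The 4 free-riders keep 45 each, adding 180. Group total = 180 + 153.00 = 333.00.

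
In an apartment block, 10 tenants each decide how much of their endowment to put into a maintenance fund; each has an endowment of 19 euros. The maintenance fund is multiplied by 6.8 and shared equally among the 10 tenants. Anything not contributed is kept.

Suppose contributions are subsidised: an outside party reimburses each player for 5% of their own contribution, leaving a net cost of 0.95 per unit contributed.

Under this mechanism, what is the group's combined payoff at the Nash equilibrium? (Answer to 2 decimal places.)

Even with the mechanism, each unit contributed returns only (6.8/10) / 0.95 = 0.7158 per unit of net cost, so contributing nothing is still dominant.
Everyone keeps their endowment and the group total is 10 × 19 = 190.

190.00 euros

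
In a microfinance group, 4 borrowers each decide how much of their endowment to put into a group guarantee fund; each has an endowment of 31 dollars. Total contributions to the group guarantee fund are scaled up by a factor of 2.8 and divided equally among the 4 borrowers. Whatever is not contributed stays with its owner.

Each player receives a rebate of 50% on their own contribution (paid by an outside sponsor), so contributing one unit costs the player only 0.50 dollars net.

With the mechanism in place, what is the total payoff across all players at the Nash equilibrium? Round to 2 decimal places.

409.20 dollars

Under the mechanism each unit contributed yields (2.8/4) / 0.50 = 1.4000 back to its contributor per unit of net cost, which exceeds 1, making full contribution the dominant choice for everyone.
So the Nash equilibrium is full contribution by all 4; the group earns 4 × (31 × 0.50 + 2.8 × 31) = 409.20.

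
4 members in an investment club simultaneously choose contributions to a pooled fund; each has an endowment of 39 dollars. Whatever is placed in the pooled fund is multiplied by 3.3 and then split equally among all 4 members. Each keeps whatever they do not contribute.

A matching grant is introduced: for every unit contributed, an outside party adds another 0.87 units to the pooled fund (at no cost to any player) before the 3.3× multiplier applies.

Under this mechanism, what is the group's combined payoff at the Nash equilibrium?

962.68 dollars

Under the mechanism each unit contributed yields 3.3 × 1.87 / 4 = 1.5428 back to its contributor per unit of net cost, which exceeds 1, making full contribution the dominant choice for everyone.
At the Nash equilibrium everyone contributes 39. Group total payoff = 3.3 × 1.87 × 156 = 962.68.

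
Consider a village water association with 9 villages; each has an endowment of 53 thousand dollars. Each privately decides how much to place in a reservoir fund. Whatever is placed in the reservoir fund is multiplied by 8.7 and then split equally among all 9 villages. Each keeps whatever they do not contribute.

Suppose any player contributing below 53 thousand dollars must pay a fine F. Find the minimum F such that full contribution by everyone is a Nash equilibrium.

1.77 thousand dollars

Given the others contribute fully, the best deviation is to contribute 0 (any partial contribution still incurs the fine and gives up units whose private return 0.9667 is below 1).
Deviating from 53 to 0 saves 53 thousand dollars but forfeits the deviator's share of the drop in the reservoir fund: 8.7/9 × 53 = 51.23.
So the deviation gain is 53 − 51.23 = 1.77, and the fine must be at least 1.77 thousand dollars to wipe it out.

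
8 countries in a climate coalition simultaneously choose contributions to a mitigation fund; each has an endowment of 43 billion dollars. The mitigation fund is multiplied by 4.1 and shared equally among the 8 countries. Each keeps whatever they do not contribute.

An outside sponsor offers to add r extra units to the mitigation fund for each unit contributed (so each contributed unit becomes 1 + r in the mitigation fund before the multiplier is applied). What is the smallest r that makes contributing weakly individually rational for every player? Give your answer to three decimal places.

With matching at rate r, one contributed unit becomes (1 + r) in the mitigation fund and returns 4.1 × (1 + r) / 8 to the contributor.
Setting this equal to 1: 1 + r = 8/4.1 = 1.9512.
So the minimum matching rate is r = 1.9512 − 1 = 0.951.

0.951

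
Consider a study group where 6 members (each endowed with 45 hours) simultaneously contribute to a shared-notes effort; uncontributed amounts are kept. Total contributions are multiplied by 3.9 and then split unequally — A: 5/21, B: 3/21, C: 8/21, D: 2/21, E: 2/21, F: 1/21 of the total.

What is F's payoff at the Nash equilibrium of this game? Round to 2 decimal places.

53.36 hours

Each unit j contributes comes back to j as 3.9 × (j's share), so j prefers to contribute only if that share exceeds 1/3.9 = 0.2564; otherwise keeping the unit dominates.
The only share above 0.2564 is C's 8/21, contributing 45; the remaining 5 contribute 0. Total contributed: 45.
F keeps 45 and receives 3.9 × 45 × 1/21 = 8.36 from the shared-notes effort, for a payoff of 53.36.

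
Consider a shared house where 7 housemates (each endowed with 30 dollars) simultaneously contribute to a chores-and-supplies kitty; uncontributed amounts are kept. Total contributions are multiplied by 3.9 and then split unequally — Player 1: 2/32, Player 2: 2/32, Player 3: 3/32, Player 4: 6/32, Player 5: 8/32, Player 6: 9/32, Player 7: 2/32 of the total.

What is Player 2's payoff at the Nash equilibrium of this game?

37.31 dollars

For player j, contributing a unit is worthwhile iff 3.9 × (j's share) ≥ 1, i.e. iff j's share is at least 0.2564.
The only share above 0.2564 is Player 6's 9/32, contributing 30; the remaining 6 contribute 0. Total contributed: 30.
Player 2 keeps 30 and receives 3.9 × 30 × 2/32 = 7.31 from the chores-and-supplies kitty, for a payoff of 37.31.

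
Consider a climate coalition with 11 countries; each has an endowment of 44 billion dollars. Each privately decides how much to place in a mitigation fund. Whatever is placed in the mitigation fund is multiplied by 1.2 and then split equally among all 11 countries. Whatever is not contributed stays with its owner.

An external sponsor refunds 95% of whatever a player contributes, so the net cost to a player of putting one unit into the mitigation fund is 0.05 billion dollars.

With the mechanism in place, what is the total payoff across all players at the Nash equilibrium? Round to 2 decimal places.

1040.60 billion dollars

Under the mechanism each unit contributed yields (1.2/11) / 0.05 = 2.1818 back to its contributor per unit of net cost, which exceeds 1, making full contribution the dominant choice for everyone.
At the Nash equilibrium everyone contributes 44. Group total payoff = 11 × (44 × 0.95 + 1.2 × 44) = 1040.60.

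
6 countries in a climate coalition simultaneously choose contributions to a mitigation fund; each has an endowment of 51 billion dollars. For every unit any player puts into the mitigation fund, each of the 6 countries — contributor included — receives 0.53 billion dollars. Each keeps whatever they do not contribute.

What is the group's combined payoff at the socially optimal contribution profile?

Each contributed unit returns 3.180 to the group as a whole (0.53 to each of 6 players), which exceeds 1, so the social optimum is full contribution: group total = 3.180 × 306 = 973.08.

973.08 billion dollars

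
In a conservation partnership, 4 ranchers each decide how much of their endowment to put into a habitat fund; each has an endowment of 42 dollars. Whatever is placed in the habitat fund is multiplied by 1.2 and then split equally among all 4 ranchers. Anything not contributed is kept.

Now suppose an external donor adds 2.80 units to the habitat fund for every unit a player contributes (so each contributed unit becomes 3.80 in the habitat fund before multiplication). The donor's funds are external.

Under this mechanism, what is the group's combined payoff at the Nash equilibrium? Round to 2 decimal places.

766.08 dollars

With the mechanism, a contributed unit returns 1.2 × 3.80 / 4 = 1.1400 per unit of net cost to the contributor — now above 1 — so contributing fully is weakly dominant for every player.
At the Nash equilibrium everyone contributes 42. Group total payoff = 1.2 × 3.80 × 168 = 766.08.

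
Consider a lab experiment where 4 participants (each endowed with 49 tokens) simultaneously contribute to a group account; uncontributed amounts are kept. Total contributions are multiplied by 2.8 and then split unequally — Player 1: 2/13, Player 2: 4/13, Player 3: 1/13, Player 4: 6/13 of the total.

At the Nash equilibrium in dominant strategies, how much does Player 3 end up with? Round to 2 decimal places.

A player with share s gets back 2.8·s per unit contributed, so full contribution is dominant for anyone with s > 1/2.8 = 0.3571 and zero contribution is dominant for anyone below.
Only Player 4 (6/13) clears that bar, contributing 49; the remaining 3 contribute 0. Total contributed: 49.
Player 3 keeps 49 and receives 2.8 × 49 × 1/13 = 10.55 from the group account, for a payoff of 59.55.

59.55 tokens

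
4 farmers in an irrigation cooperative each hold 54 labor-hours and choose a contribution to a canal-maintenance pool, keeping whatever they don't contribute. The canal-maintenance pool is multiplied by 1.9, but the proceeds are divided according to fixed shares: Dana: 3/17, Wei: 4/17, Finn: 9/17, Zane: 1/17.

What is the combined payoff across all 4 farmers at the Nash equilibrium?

264.60 labor-hours

A player with share s gets back 1.9·s per unit contributed, so full contribution is dominant for anyone with s > 1/1.9 = 0.5263 and zero contribution is dominant for anyone below.
Only Finn (9/17) clears that bar, contributing 54; the remaining 3 contribute 0. Total contributed: 54.
The canal-maintenance pool pays out 1.9 × 54 = 102.60 in total (split across the unequal shares, but the aggregate is all that matters for the group sum).
The 3 free-riders keep 54 each, adding 162. Group total = 162 + 102.60 = 264.60.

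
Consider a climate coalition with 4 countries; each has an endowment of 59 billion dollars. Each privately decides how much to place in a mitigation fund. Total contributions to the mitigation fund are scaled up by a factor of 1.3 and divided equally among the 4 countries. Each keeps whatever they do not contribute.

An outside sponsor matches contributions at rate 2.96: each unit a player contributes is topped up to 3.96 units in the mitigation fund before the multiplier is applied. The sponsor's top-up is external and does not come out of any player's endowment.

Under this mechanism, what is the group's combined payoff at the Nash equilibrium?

1214.93 billion dollars

Under the mechanism each unit contributed yields 1.3 × 3.96 / 4 = 1.2870 back to its contributor per unit of net cost, which exceeds 1, making full contribution the dominant choice for everyone.
So the Nash equilibrium is full contribution by all 4; the group earns 1.3 × 3.96 × 236 = 1214.93.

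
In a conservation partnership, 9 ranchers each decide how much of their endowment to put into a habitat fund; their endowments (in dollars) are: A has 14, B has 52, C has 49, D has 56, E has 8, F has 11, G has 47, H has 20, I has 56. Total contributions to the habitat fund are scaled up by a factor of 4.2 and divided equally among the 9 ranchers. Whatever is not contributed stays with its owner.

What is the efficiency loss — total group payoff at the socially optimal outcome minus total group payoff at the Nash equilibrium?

The private return per contributed unit is 4.2/9 = 0.4667 < 1 for every player regardless of endowment, so the Nash equilibrium is zero contribution and the group total is Σ E_j = 14 + 52 + 49 + 56 + 8 + 11 + 47 + 20 + 56 = 313.
Each contributed unit returns 4.200 to the group, so the social optimum is full contribution by everyone: group total = 4.200 × 313 = 1314.60.
Efficiency loss = (4.200 − 1) × 313 = 1001.60.

1001.60 dollars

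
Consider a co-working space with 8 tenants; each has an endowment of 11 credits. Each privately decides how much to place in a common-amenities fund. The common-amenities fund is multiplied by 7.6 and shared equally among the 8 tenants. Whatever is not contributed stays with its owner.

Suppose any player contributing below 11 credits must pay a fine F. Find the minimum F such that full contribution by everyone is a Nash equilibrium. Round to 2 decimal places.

Given the others contribute fully, the best deviation is to contribute 0 (any partial contribution still incurs the fine and gives up units whose private return 0.9500 is below 1).
Deviating from 11 to 0 saves 11 credits but forfeits the deviator's share of the drop in the common-amenities fund: 7.6/8 × 11 = 10.45.
So the deviation gain is 11 − 10.45 = 0.55, and the fine must be at least 0.55 credits to wipe it out.

0.55 credits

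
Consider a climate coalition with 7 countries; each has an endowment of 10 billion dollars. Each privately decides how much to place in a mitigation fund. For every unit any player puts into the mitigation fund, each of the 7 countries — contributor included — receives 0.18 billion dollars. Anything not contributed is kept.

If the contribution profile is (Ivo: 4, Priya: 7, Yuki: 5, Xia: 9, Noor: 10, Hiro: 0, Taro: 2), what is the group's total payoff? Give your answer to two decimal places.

Total contributed: 4 + 7 + 5 + 9 + 10 + 0 + 2 = 37; total kept: 7 × 10 − 37 = 33.
The mitigation fund pays out 0.18 × 7 × 37 = 46.62 in aggregate.
Group total = 33 + 46.62 = 79.62.

79.62 billion dollars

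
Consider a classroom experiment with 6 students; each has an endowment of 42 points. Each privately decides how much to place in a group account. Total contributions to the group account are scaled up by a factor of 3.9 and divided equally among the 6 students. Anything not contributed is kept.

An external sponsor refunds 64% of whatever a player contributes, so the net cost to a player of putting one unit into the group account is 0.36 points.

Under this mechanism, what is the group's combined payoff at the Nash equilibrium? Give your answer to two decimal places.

The effective private return per unit is now (3.9/6) / 0.36 = 1.8056 > 1, so every player's dominant strategy flips to full contribution.
So the Nash equilibrium is full contribution by all 6; the group earns 6 × (42 × 0.64 + 3.9 × 42) = 1144.08.

1144.08 points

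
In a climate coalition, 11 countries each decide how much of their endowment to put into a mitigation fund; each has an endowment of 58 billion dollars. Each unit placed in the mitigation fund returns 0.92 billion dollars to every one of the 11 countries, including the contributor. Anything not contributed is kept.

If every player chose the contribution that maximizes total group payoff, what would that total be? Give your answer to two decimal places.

6456.56 billion dollars

Each contributed unit returns 10.120 to the group as a whole (0.92 to each of 11 players), which exceeds 1, so the social optimum is full contribution: group total = 10.120 × 638 = 6456.56.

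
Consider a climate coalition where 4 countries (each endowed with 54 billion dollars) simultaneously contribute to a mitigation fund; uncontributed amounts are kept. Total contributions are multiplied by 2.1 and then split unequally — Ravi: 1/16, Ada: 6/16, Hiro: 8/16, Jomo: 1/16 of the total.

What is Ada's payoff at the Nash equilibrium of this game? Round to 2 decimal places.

96.53 billion dollars

For player j, contributing a unit is worthwhile iff 2.1 × (j's share) ≥ 1, i.e. iff j's share is at least 0.4762.
Hiro alone (share 8/16) is above the threshold, contributing 54; the remaining 3 contribute 0. Total contributed: 54.
Ada keeps 54 and receives 2.1 × 54 × 6/16 = 42.53 from the mitigation fund, for a payoff of 96.53.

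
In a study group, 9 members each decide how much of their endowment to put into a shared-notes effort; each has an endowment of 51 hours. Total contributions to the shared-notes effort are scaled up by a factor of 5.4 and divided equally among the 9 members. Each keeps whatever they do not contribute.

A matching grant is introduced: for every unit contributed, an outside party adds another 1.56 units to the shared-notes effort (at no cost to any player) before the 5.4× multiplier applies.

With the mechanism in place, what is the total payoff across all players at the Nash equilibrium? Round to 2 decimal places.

6345.22 hours

Under the mechanism each unit contributed yields 5.4 × 2.56 / 9 = 1.5360 back to its contributor per unit of net cost, which exceeds 1, making full contribution the dominant choice for everyone.
At the Nash equilibrium everyone contributes 51. Group total payoff = 5.4 × 2.56 × 459 = 6345.22.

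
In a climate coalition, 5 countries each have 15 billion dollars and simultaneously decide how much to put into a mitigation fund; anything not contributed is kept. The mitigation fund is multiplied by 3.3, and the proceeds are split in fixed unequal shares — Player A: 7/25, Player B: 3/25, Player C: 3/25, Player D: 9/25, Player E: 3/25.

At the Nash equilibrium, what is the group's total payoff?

109.50 billion dollars

Player j's private return per contributed unit is 3.3 × (j's share). Contributing is weakly dominant for j when that share is at least 1/3.3 = 0.3030, and contributing 0 is dominant otherwise.
Player D alone (share 9/25) is above the threshold, contributing 15; the remaining 4 contribute 0. Total contributed: 15.
The mitigation fund pays out 3.3 × 15 = 49.50 in total (split across the unequal shares, but the aggregate is all that matters for the group sum).
The 4 free-riders keep 15 each, adding 60. Group total = 60 + 49.50 = 109.50.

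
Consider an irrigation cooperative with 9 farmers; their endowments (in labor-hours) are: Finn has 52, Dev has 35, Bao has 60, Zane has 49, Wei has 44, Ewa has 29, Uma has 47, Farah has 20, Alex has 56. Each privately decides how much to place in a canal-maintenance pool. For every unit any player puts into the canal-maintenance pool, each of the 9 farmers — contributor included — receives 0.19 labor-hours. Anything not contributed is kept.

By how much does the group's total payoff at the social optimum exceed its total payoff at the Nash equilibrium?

278.32 labor-hours

The private return per contributed unit is 0.19 < 1 for everyone, so the Nash equilibrium is zero contribution and the group total is Σ E_j = 52 + 35 + 60 + 49 + 44 + 29 + 47 + 20 + 56 = 392.
Each contributed unit returns 1.710 to the group, so the social optimum is full contribution by everyone: group total = 1.710 × 392 = 670.32.
Efficiency loss = (1.710 − 1) × 392 = 278.32.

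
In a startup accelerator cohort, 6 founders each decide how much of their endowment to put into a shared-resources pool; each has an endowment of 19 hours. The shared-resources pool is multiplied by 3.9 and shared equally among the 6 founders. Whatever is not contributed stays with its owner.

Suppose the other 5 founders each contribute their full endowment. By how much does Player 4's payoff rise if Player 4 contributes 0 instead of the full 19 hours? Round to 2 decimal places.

Switching from a contribution of 19 to 0 lets Player 4 keep an extra 19 hours, but lowers the shared-resources pool by 19, which costs Player 4 their own share of that drop: 3.9/6 × 19 = 12.35.
Net gain = 19 − 12.35 = 6.65. The private return per contributed unit (0.6500) is below 1, so free-riding is indeed the best response regardless of what the others do.

6.65 hours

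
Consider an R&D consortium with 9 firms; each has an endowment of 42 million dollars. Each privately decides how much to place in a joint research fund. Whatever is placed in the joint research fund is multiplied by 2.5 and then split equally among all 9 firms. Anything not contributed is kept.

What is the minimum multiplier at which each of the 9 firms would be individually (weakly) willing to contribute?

9

A contributed unit returns (multiplier)/9 to its contributor.
This reaches 1 exactly when the multiplier is 9.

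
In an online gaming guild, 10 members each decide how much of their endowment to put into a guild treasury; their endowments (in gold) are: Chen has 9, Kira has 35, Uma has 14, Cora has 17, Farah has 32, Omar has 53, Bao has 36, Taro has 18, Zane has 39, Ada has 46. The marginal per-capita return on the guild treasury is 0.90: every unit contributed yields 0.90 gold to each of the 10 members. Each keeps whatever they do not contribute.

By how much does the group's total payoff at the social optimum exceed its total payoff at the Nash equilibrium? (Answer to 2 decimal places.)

2392.00 gold

The private return per contributed unit is 0.90 < 1 for everyone, so the Nash equilibrium is zero contribution and the group total is Σ E_j = 9 + 35 + 14 + 17 + 32 + 53 + 36 + 18 + 39 + 46 = 299.
Each contributed unit returns 9.000 to the group, so the social optimum is full contribution by everyone: group total = 9.000 × 299 = 2691.00.
Efficiency loss = (9.000 − 1) × 299 = 2392.00.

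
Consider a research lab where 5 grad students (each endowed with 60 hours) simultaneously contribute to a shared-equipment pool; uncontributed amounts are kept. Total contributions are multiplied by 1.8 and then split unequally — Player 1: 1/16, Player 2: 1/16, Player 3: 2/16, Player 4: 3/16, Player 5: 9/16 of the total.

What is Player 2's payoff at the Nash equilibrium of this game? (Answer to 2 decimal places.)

66.75 hours

For player j, contributing a unit is worthwhile iff 1.8 × (j's share) ≥ 1, i.e. iff j's share is at least 0.5556.
The only share above 0.5556 is Player 5's 9/16, contributing 60; the remaining 4 contribute 0. Total contributed: 60.
Player 2 keeps 60 and receives 1.8 × 60 × 1/16 = 6.75 from the shared-equipment pool, for a payoff of 66.75.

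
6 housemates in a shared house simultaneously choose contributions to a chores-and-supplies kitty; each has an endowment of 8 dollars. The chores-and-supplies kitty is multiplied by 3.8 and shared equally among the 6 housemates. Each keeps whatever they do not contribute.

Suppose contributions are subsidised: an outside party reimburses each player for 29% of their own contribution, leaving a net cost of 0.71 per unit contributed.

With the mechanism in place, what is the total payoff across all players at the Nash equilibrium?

48.00 dollars

Even with the mechanism, each unit contributed returns only (3.8/6) / 0.71 = 0.8920 per unit of net cost, so contributing nothing is still dominant.
Everyone keeps their endowment and the group total is 6 × 8 = 48.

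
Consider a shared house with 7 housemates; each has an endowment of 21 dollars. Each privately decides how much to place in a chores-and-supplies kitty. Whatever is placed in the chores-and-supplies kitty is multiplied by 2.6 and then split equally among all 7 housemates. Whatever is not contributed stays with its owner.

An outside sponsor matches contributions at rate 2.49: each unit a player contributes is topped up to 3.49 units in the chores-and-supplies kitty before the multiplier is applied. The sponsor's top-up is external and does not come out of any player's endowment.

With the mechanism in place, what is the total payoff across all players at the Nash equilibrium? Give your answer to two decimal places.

Under the mechanism each unit contributed yields 2.6 × 3.49 / 7 = 1.2963 back to its contributor per unit of net cost, which exceeds 1, making full contribution the dominant choice for everyone.
At the Nash equilibrium everyone contributes 21. Group total payoff = 2.6 × 3.49 × 147 = 1333.88.

1333.88 dollars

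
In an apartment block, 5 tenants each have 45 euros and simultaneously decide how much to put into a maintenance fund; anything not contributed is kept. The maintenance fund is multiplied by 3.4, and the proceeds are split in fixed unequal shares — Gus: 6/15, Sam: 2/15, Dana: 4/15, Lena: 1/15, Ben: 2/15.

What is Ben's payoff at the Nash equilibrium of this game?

65.40 euros

A player with share s gets back 3.4·s per unit contributed, so full contribution is dominant for anyone with s > 1/3.4 = 0.2941 and zero contribution is dominant for anyone below.
The only share above 0.2941 is Gus's 6/15, contributing 45; the remaining 4 contribute 0. Total contributed: 45.
Ben keeps 45 and receives 3.4 × 45 × 2/15 = 20.40 from the maintenance fund, for a payoff of 65.40.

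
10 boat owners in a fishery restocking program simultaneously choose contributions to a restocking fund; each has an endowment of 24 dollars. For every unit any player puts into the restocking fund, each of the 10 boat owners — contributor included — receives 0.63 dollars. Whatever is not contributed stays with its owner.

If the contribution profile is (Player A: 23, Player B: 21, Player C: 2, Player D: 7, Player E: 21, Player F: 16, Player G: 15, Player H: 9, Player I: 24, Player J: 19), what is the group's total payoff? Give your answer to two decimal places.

Total contributed: 23 + 21 + 2 + 7 + 21 + 16 + 15 + 9 + 24 + 19 = 157; total kept: 10 × 24 − 157 = 83.
The restocking fund pays out 0.63 × 10 × 157 = 989.10 in aggregate.
Group total = 83 + 989.10 = 1072.10.

1072.10 dollars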